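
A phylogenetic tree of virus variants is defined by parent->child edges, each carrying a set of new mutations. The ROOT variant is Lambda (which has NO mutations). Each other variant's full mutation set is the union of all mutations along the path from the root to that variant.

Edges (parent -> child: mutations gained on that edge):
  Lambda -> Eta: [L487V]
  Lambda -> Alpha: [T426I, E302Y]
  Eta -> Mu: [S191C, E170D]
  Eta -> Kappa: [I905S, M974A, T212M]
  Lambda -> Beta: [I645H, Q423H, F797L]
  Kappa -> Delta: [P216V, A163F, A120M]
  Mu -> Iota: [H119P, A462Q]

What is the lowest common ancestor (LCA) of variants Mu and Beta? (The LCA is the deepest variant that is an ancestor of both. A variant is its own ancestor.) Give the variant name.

Path from root to Mu: Lambda -> Eta -> Mu
  ancestors of Mu: {Lambda, Eta, Mu}
Path from root to Beta: Lambda -> Beta
  ancestors of Beta: {Lambda, Beta}
Common ancestors: {Lambda}
Walk up from Beta: Beta (not in ancestors of Mu), Lambda (in ancestors of Mu)
Deepest common ancestor (LCA) = Lambda

Answer: Lambda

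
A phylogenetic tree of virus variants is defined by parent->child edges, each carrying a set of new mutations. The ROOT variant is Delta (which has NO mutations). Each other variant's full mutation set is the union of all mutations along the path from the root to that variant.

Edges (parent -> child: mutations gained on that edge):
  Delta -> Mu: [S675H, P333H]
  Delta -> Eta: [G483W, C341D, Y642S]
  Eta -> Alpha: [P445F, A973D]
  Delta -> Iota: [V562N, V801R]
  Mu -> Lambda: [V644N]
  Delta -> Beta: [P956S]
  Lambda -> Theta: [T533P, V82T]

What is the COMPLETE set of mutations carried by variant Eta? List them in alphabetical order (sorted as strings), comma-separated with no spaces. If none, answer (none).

Answer: C341D,G483W,Y642S

Derivation:
At Delta: gained [] -> total []
At Eta: gained ['G483W', 'C341D', 'Y642S'] -> total ['C341D', 'G483W', 'Y642S']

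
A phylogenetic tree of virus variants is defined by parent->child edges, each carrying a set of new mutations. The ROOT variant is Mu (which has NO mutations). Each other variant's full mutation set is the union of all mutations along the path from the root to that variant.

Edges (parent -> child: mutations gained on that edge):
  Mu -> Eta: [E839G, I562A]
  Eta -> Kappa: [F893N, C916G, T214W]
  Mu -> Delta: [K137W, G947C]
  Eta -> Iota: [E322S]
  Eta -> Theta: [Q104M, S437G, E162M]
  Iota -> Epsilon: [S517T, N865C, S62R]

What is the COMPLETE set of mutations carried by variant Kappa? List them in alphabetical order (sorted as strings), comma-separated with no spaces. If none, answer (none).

At Mu: gained [] -> total []
At Eta: gained ['E839G', 'I562A'] -> total ['E839G', 'I562A']
At Kappa: gained ['F893N', 'C916G', 'T214W'] -> total ['C916G', 'E839G', 'F893N', 'I562A', 'T214W']

Answer: C916G,E839G,F893N,I562A,T214W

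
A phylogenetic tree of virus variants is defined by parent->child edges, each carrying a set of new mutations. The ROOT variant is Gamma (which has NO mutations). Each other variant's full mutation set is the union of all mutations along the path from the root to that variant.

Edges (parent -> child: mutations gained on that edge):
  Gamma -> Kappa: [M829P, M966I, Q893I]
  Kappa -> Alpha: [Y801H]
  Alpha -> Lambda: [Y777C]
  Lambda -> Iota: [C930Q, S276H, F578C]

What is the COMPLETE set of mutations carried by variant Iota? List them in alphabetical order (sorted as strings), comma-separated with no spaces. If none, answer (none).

At Gamma: gained [] -> total []
At Kappa: gained ['M829P', 'M966I', 'Q893I'] -> total ['M829P', 'M966I', 'Q893I']
At Alpha: gained ['Y801H'] -> total ['M829P', 'M966I', 'Q893I', 'Y801H']
At Lambda: gained ['Y777C'] -> total ['M829P', 'M966I', 'Q893I', 'Y777C', 'Y801H']
At Iota: gained ['C930Q', 'S276H', 'F578C'] -> total ['C930Q', 'F578C', 'M829P', 'M966I', 'Q893I', 'S276H', 'Y777C', 'Y801H']

Answer: C930Q,F578C,M829P,M966I,Q893I,S276H,Y777C,Y801H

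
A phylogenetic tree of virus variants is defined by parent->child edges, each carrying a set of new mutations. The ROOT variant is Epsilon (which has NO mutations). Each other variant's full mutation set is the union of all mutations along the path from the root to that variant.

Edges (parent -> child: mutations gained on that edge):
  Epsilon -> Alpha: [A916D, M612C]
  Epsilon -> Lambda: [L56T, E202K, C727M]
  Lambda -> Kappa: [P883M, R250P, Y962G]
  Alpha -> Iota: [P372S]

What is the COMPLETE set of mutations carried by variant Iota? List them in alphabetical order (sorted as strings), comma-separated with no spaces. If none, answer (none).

At Epsilon: gained [] -> total []
At Alpha: gained ['A916D', 'M612C'] -> total ['A916D', 'M612C']
At Iota: gained ['P372S'] -> total ['A916D', 'M612C', 'P372S']

Answer: A916D,M612C,P372S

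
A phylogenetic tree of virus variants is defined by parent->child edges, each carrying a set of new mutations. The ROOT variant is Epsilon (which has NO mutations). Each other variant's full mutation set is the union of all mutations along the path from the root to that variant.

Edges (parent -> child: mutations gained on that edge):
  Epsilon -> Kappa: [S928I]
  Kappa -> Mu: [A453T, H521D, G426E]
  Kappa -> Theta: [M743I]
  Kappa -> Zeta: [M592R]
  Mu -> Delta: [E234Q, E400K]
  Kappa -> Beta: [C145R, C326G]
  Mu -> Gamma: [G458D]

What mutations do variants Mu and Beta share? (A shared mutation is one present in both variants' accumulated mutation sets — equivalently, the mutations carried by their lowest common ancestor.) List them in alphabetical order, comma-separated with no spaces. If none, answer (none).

Answer: S928I

Derivation:
Accumulating mutations along path to Mu:
  At Epsilon: gained [] -> total []
  At Kappa: gained ['S928I'] -> total ['S928I']
  At Mu: gained ['A453T', 'H521D', 'G426E'] -> total ['A453T', 'G426E', 'H521D', 'S928I']
Mutations(Mu) = ['A453T', 'G426E', 'H521D', 'S928I']
Accumulating mutations along path to Beta:
  At Epsilon: gained [] -> total []
  At Kappa: gained ['S928I'] -> total ['S928I']
  At Beta: gained ['C145R', 'C326G'] -> total ['C145R', 'C326G', 'S928I']
Mutations(Beta) = ['C145R', 'C326G', 'S928I']
Intersection: ['A453T', 'G426E', 'H521D', 'S928I'] ∩ ['C145R', 'C326G', 'S928I'] = ['S928I']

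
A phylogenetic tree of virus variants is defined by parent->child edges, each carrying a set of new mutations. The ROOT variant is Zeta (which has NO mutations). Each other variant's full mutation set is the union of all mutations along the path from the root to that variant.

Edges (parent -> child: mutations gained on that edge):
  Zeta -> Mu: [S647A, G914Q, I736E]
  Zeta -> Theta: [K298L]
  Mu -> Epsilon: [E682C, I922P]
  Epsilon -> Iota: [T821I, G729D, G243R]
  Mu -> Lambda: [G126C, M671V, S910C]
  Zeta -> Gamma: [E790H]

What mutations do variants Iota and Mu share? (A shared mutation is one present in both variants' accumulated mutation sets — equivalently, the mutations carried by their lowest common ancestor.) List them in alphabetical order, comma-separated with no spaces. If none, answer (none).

Answer: G914Q,I736E,S647A

Derivation:
Accumulating mutations along path to Iota:
  At Zeta: gained [] -> total []
  At Mu: gained ['S647A', 'G914Q', 'I736E'] -> total ['G914Q', 'I736E', 'S647A']
  At Epsilon: gained ['E682C', 'I922P'] -> total ['E682C', 'G914Q', 'I736E', 'I922P', 'S647A']
  At Iota: gained ['T821I', 'G729D', 'G243R'] -> total ['E682C', 'G243R', 'G729D', 'G914Q', 'I736E', 'I922P', 'S647A', 'T821I']
Mutations(Iota) = ['E682C', 'G243R', 'G729D', 'G914Q', 'I736E', 'I922P', 'S647A', 'T821I']
Accumulating mutations along path to Mu:
  At Zeta: gained [] -> total []
  At Mu: gained ['S647A', 'G914Q', 'I736E'] -> total ['G914Q', 'I736E', 'S647A']
Mutations(Mu) = ['G914Q', 'I736E', 'S647A']
Intersection: ['E682C', 'G243R', 'G729D', 'G914Q', 'I736E', 'I922P', 'S647A', 'T821I'] ∩ ['G914Q', 'I736E', 'S647A'] = ['G914Q', 'I736E', 'S647A']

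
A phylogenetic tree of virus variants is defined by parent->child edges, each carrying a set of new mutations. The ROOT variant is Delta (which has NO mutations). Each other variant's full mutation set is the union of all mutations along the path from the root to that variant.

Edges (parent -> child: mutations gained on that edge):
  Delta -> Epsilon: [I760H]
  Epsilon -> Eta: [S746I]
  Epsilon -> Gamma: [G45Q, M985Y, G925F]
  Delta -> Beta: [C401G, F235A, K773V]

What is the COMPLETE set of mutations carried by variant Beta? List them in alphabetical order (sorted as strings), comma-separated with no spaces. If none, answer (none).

Answer: C401G,F235A,K773V

Derivation:
At Delta: gained [] -> total []
At Beta: gained ['C401G', 'F235A', 'K773V'] -> total ['C401G', 'F235A', 'K773V']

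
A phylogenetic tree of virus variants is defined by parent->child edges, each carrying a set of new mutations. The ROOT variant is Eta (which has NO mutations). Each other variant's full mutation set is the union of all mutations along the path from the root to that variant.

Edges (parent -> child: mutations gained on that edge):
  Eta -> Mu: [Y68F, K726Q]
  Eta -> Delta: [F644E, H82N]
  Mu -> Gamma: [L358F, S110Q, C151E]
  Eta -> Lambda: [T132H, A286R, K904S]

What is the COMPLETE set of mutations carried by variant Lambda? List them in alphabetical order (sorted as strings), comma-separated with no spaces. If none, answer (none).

At Eta: gained [] -> total []
At Lambda: gained ['T132H', 'A286R', 'K904S'] -> total ['A286R', 'K904S', 'T132H']

Answer: A286R,K904S,T132H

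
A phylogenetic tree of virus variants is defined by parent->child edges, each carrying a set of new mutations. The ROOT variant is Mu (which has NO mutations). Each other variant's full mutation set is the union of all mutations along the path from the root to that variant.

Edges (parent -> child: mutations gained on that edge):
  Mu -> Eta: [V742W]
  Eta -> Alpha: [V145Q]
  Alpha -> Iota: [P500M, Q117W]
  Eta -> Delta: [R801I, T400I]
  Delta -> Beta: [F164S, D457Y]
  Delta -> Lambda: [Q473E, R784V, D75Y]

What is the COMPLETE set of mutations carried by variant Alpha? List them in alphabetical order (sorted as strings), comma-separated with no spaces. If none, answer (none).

At Mu: gained [] -> total []
At Eta: gained ['V742W'] -> total ['V742W']
At Alpha: gained ['V145Q'] -> total ['V145Q', 'V742W']

Answer: V145Q,V742W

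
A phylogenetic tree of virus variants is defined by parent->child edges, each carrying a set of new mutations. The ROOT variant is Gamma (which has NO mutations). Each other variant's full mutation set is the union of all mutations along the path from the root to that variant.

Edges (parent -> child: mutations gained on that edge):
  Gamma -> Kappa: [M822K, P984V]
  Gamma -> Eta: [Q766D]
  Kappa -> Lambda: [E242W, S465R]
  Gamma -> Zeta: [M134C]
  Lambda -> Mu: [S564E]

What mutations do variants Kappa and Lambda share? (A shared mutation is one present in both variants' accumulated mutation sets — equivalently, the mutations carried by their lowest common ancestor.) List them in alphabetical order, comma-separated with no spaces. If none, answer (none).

Accumulating mutations along path to Kappa:
  At Gamma: gained [] -> total []
  At Kappa: gained ['M822K', 'P984V'] -> total ['M822K', 'P984V']
Mutations(Kappa) = ['M822K', 'P984V']
Accumulating mutations along path to Lambda:
  At Gamma: gained [] -> total []
  At Kappa: gained ['M822K', 'P984V'] -> total ['M822K', 'P984V']
  At Lambda: gained ['E242W', 'S465R'] -> total ['E242W', 'M822K', 'P984V', 'S465R']
Mutations(Lambda) = ['E242W', 'M822K', 'P984V', 'S465R']
Intersection: ['M822K', 'P984V'] ∩ ['E242W', 'M822K', 'P984V', 'S465R'] = ['M822K', 'P984V']

Answer: M822K,P984V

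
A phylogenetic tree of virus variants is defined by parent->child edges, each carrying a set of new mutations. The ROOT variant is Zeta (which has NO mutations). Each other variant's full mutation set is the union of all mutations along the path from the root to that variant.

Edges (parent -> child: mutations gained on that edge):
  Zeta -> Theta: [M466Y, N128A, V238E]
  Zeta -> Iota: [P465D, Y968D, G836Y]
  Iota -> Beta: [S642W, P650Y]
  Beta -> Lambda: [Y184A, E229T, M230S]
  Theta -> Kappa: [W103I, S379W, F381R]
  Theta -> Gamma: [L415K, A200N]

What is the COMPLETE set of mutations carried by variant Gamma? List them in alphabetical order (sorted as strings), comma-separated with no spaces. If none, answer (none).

Answer: A200N,L415K,M466Y,N128A,V238E

Derivation:
At Zeta: gained [] -> total []
At Theta: gained ['M466Y', 'N128A', 'V238E'] -> total ['M466Y', 'N128A', 'V238E']
At Gamma: gained ['L415K', 'A200N'] -> total ['A200N', 'L415K', 'M466Y', 'N128A', 'V238E']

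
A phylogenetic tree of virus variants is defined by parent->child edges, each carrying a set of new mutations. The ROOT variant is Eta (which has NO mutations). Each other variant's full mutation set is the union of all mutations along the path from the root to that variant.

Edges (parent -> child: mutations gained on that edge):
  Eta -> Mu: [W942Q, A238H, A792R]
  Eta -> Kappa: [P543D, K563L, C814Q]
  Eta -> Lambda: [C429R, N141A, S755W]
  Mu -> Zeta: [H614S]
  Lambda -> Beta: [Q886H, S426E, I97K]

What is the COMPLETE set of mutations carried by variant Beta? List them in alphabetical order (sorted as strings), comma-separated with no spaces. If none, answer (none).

At Eta: gained [] -> total []
At Lambda: gained ['C429R', 'N141A', 'S755W'] -> total ['C429R', 'N141A', 'S755W']
At Beta: gained ['Q886H', 'S426E', 'I97K'] -> total ['C429R', 'I97K', 'N141A', 'Q886H', 'S426E', 'S755W']

Answer: C429R,I97K,N141A,Q886H,S426E,S755W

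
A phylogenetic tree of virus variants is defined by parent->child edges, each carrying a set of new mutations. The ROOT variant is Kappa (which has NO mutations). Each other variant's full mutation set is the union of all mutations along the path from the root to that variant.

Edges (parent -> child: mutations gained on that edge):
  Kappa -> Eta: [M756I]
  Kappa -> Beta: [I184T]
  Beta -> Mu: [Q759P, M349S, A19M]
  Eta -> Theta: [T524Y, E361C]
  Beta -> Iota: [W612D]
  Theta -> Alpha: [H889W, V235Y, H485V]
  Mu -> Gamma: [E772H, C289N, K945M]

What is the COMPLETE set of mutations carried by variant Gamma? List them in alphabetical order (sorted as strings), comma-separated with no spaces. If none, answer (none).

At Kappa: gained [] -> total []
At Beta: gained ['I184T'] -> total ['I184T']
At Mu: gained ['Q759P', 'M349S', 'A19M'] -> total ['A19M', 'I184T', 'M349S', 'Q759P']
At Gamma: gained ['E772H', 'C289N', 'K945M'] -> total ['A19M', 'C289N', 'E772H', 'I184T', 'K945M', 'M349S', 'Q759P']

Answer: A19M,C289N,E772H,I184T,K945M,M349S,Q759P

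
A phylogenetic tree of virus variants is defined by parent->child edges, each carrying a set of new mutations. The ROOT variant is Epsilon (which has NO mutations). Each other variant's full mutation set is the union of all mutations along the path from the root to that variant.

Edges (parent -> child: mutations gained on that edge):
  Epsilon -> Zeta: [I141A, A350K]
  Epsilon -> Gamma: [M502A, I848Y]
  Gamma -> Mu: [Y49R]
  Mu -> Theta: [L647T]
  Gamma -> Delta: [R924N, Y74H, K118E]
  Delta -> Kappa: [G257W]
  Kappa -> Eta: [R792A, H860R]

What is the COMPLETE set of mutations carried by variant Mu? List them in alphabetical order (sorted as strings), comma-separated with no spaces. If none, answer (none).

Answer: I848Y,M502A,Y49R

Derivation:
At Epsilon: gained [] -> total []
At Gamma: gained ['M502A', 'I848Y'] -> total ['I848Y', 'M502A']
At Mu: gained ['Y49R'] -> total ['I848Y', 'M502A', 'Y49R']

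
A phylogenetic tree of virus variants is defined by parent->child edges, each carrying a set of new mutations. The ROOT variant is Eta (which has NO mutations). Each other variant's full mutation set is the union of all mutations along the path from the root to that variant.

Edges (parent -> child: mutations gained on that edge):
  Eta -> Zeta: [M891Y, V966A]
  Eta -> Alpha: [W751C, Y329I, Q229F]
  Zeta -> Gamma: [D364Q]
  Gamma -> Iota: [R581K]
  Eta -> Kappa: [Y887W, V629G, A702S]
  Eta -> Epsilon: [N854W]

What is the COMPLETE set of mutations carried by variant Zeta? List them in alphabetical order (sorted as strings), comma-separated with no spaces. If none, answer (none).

At Eta: gained [] -> total []
At Zeta: gained ['M891Y', 'V966A'] -> total ['M891Y', 'V966A']

Answer: M891Y,V966A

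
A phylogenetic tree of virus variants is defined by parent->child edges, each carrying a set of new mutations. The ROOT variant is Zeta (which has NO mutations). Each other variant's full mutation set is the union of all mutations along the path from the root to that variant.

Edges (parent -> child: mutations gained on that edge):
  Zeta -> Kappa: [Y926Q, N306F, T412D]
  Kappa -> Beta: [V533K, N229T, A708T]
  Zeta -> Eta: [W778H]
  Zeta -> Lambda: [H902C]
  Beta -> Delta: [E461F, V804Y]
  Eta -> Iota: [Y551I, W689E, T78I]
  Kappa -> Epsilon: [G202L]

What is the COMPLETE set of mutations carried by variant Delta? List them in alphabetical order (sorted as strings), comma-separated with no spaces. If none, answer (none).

Answer: A708T,E461F,N229T,N306F,T412D,V533K,V804Y,Y926Q

Derivation:
At Zeta: gained [] -> total []
At Kappa: gained ['Y926Q', 'N306F', 'T412D'] -> total ['N306F', 'T412D', 'Y926Q']
At Beta: gained ['V533K', 'N229T', 'A708T'] -> total ['A708T', 'N229T', 'N306F', 'T412D', 'V533K', 'Y926Q']
At Delta: gained ['E461F', 'V804Y'] -> total ['A708T', 'E461F', 'N229T', 'N306F', 'T412D', 'V533K', 'V804Y', 'Y926Q']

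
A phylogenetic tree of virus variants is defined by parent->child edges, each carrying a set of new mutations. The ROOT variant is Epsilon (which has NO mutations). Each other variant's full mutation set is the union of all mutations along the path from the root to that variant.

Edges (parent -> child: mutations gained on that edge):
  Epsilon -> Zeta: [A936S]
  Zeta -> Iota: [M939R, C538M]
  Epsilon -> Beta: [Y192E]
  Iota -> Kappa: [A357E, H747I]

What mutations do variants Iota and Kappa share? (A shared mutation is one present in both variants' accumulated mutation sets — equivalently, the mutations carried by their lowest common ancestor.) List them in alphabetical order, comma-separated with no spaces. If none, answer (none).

Answer: A936S,C538M,M939R

Derivation:
Accumulating mutations along path to Iota:
  At Epsilon: gained [] -> total []
  At Zeta: gained ['A936S'] -> total ['A936S']
  At Iota: gained ['M939R', 'C538M'] -> total ['A936S', 'C538M', 'M939R']
Mutations(Iota) = ['A936S', 'C538M', 'M939R']
Accumulating mutations along path to Kappa:
  At Epsilon: gained [] -> total []
  At Zeta: gained ['A936S'] -> total ['A936S']
  At Iota: gained ['M939R', 'C538M'] -> total ['A936S', 'C538M', 'M939R']
  At Kappa: gained ['A357E', 'H747I'] -> total ['A357E', 'A936S', 'C538M', 'H747I', 'M939R']
Mutations(Kappa) = ['A357E', 'A936S', 'C538M', 'H747I', 'M939R']
Intersection: ['A936S', 'C538M', 'M939R'] ∩ ['A357E', 'A936S', 'C538M', 'H747I', 'M939R'] = ['A936S', 'C538M', 'M939R']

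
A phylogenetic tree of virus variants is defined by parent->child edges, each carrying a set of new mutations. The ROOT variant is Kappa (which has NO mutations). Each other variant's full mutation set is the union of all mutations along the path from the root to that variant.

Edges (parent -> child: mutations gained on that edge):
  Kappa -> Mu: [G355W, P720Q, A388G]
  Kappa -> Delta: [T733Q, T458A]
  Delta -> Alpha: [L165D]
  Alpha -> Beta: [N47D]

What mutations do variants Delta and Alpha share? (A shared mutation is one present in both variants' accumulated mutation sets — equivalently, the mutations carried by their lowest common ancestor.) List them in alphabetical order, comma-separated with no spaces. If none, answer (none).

Accumulating mutations along path to Delta:
  At Kappa: gained [] -> total []
  At Delta: gained ['T733Q', 'T458A'] -> total ['T458A', 'T733Q']
Mutations(Delta) = ['T458A', 'T733Q']
Accumulating mutations along path to Alpha:
  At Kappa: gained [] -> total []
  At Delta: gained ['T733Q', 'T458A'] -> total ['T458A', 'T733Q']
  At Alpha: gained ['L165D'] -> total ['L165D', 'T458A', 'T733Q']
Mutations(Alpha) = ['L165D', 'T458A', 'T733Q']
Intersection: ['T458A', 'T733Q'] ∩ ['L165D', 'T458A', 'T733Q'] = ['T458A', 'T733Q']

Answer: T458A,T733Q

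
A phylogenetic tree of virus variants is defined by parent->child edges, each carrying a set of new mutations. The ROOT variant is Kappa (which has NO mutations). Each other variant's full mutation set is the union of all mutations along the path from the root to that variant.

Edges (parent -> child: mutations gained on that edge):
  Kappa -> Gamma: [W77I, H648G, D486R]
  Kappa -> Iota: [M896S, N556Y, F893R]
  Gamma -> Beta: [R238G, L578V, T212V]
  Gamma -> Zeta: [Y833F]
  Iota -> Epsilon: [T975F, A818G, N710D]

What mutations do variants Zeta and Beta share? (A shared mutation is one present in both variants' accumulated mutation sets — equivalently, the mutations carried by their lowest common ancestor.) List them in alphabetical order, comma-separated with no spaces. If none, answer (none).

Answer: D486R,H648G,W77I

Derivation:
Accumulating mutations along path to Zeta:
  At Kappa: gained [] -> total []
  At Gamma: gained ['W77I', 'H648G', 'D486R'] -> total ['D486R', 'H648G', 'W77I']
  At Zeta: gained ['Y833F'] -> total ['D486R', 'H648G', 'W77I', 'Y833F']
Mutations(Zeta) = ['D486R', 'H648G', 'W77I', 'Y833F']
Accumulating mutations along path to Beta:
  At Kappa: gained [] -> total []
  At Gamma: gained ['W77I', 'H648G', 'D486R'] -> total ['D486R', 'H648G', 'W77I']
  At Beta: gained ['R238G', 'L578V', 'T212V'] -> total ['D486R', 'H648G', 'L578V', 'R238G', 'T212V', 'W77I']
Mutations(Beta) = ['D486R', 'H648G', 'L578V', 'R238G', 'T212V', 'W77I']
Intersection: ['D486R', 'H648G', 'W77I', 'Y833F'] ∩ ['D486R', 'H648G', 'L578V', 'R238G', 'T212V', 'W77I'] = ['D486R', 'H648G', 'W77I']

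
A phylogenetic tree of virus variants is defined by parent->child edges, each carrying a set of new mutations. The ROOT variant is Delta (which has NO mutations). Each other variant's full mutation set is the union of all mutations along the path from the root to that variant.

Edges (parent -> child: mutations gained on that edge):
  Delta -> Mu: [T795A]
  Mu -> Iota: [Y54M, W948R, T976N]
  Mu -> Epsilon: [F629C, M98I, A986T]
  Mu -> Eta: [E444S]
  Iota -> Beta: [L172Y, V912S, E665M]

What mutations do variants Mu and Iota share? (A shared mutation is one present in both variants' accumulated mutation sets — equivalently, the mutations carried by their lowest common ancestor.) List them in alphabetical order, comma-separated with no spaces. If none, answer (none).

Accumulating mutations along path to Mu:
  At Delta: gained [] -> total []
  At Mu: gained ['T795A'] -> total ['T795A']
Mutations(Mu) = ['T795A']
Accumulating mutations along path to Iota:
  At Delta: gained [] -> total []
  At Mu: gained ['T795A'] -> total ['T795A']
  At Iota: gained ['Y54M', 'W948R', 'T976N'] -> total ['T795A', 'T976N', 'W948R', 'Y54M']
Mutations(Iota) = ['T795A', 'T976N', 'W948R', 'Y54M']
Intersection: ['T795A'] ∩ ['T795A', 'T976N', 'W948R', 'Y54M'] = ['T795A']

Answer: T795A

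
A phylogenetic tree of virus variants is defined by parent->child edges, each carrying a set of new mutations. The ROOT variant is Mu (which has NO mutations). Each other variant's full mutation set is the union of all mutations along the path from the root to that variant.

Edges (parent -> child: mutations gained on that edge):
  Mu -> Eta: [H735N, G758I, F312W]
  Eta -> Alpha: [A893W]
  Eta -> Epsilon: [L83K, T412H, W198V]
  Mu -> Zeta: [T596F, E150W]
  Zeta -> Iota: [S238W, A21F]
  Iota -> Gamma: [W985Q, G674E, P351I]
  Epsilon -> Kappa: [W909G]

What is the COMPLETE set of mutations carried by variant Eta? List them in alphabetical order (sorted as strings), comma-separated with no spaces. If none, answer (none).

At Mu: gained [] -> total []
At Eta: gained ['H735N', 'G758I', 'F312W'] -> total ['F312W', 'G758I', 'H735N']

Answer: F312W,G758I,H735N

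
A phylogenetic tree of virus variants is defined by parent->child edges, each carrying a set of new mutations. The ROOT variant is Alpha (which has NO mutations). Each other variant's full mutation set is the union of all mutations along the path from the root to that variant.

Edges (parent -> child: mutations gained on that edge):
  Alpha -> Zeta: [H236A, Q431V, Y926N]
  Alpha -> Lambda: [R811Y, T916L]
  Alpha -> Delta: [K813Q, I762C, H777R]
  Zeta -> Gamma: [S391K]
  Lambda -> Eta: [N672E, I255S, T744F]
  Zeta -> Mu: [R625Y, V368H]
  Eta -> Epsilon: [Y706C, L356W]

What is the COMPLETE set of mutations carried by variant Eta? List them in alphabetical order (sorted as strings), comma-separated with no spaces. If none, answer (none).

Answer: I255S,N672E,R811Y,T744F,T916L

Derivation:
At Alpha: gained [] -> total []
At Lambda: gained ['R811Y', 'T916L'] -> total ['R811Y', 'T916L']
At Eta: gained ['N672E', 'I255S', 'T744F'] -> total ['I255S', 'N672E', 'R811Y', 'T744F', 'T916L']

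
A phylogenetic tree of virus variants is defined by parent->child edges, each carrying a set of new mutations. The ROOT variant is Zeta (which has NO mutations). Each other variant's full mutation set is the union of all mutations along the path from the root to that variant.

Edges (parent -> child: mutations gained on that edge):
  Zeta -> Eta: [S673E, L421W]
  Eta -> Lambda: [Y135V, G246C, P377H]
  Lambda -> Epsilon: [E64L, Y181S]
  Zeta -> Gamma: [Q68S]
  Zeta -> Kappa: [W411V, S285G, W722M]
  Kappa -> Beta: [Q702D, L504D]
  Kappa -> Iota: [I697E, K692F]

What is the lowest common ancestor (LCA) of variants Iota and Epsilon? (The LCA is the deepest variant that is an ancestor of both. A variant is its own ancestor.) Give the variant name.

Answer: Zeta

Derivation:
Path from root to Iota: Zeta -> Kappa -> Iota
  ancestors of Iota: {Zeta, Kappa, Iota}
Path from root to Epsilon: Zeta -> Eta -> Lambda -> Epsilon
  ancestors of Epsilon: {Zeta, Eta, Lambda, Epsilon}
Common ancestors: {Zeta}
Walk up from Epsilon: Epsilon (not in ancestors of Iota), Lambda (not in ancestors of Iota), Eta (not in ancestors of Iota), Zeta (in ancestors of Iota)
Deepest common ancestor (LCA) = Zeta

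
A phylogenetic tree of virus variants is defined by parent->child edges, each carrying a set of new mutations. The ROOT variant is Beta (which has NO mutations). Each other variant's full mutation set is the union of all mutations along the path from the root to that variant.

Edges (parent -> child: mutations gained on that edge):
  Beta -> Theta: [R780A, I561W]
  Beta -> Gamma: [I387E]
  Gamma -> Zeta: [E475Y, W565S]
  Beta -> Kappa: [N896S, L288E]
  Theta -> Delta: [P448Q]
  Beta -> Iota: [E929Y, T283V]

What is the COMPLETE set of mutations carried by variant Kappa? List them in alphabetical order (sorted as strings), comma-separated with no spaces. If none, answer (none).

At Beta: gained [] -> total []
At Kappa: gained ['N896S', 'L288E'] -> total ['L288E', 'N896S']

Answer: L288E,N896S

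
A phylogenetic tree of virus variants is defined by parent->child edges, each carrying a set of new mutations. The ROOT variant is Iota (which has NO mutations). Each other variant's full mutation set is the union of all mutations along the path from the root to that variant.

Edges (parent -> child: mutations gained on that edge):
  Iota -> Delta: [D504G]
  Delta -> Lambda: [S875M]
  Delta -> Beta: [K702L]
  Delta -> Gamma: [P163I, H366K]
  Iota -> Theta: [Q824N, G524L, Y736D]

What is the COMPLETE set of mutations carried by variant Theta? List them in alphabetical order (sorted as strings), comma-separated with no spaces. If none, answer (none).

At Iota: gained [] -> total []
At Theta: gained ['Q824N', 'G524L', 'Y736D'] -> total ['G524L', 'Q824N', 'Y736D']

Answer: G524L,Q824N,Y736D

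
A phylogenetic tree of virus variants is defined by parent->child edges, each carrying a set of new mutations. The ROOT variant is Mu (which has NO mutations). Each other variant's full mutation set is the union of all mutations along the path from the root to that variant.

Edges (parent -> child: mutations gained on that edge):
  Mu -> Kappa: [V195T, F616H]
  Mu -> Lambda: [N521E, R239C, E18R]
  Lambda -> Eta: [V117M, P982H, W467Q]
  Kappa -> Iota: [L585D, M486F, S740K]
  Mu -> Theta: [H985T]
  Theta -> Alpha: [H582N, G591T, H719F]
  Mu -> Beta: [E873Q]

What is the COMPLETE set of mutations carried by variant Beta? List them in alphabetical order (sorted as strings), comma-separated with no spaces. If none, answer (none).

Answer: E873Q

Derivation:
At Mu: gained [] -> total []
At Beta: gained ['E873Q'] -> total ['E873Q']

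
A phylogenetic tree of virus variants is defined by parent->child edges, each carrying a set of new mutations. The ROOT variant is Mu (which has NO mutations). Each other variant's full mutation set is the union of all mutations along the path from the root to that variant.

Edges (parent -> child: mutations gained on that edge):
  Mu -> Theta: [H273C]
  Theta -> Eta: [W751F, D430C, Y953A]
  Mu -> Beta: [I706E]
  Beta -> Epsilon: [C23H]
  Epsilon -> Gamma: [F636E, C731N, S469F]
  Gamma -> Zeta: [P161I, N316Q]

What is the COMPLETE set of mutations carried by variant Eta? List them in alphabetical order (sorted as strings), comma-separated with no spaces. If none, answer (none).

At Mu: gained [] -> total []
At Theta: gained ['H273C'] -> total ['H273C']
At Eta: gained ['W751F', 'D430C', 'Y953A'] -> total ['D430C', 'H273C', 'W751F', 'Y953A']

Answer: D430C,H273C,W751F,Y953A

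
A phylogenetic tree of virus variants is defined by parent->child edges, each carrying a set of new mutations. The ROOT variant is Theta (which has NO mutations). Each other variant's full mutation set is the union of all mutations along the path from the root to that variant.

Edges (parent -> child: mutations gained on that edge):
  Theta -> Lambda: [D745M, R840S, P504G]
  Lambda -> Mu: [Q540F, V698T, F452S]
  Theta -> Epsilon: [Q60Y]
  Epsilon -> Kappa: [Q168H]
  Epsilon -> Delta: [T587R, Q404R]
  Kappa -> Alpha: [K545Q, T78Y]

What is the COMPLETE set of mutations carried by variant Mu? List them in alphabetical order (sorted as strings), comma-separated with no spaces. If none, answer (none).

At Theta: gained [] -> total []
At Lambda: gained ['D745M', 'R840S', 'P504G'] -> total ['D745M', 'P504G', 'R840S']
At Mu: gained ['Q540F', 'V698T', 'F452S'] -> total ['D745M', 'F452S', 'P504G', 'Q540F', 'R840S', 'V698T']

Answer: D745M,F452S,P504G,Q540F,R840S,V698T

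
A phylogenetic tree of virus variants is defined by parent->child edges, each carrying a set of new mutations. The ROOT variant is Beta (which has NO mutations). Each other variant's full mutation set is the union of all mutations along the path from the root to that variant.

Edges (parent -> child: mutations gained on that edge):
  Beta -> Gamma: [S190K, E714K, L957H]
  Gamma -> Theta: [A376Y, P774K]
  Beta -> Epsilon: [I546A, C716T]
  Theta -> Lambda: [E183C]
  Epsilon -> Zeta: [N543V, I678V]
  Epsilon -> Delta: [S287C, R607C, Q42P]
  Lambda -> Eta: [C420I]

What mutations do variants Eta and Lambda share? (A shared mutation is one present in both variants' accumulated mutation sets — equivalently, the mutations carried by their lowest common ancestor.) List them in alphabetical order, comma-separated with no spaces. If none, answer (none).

Accumulating mutations along path to Eta:
  At Beta: gained [] -> total []
  At Gamma: gained ['S190K', 'E714K', 'L957H'] -> total ['E714K', 'L957H', 'S190K']
  At Theta: gained ['A376Y', 'P774K'] -> total ['A376Y', 'E714K', 'L957H', 'P774K', 'S190K']
  At Lambda: gained ['E183C'] -> total ['A376Y', 'E183C', 'E714K', 'L957H', 'P774K', 'S190K']
  At Eta: gained ['C420I'] -> total ['A376Y', 'C420I', 'E183C', 'E714K', 'L957H', 'P774K', 'S190K']
Mutations(Eta) = ['A376Y', 'C420I', 'E183C', 'E714K', 'L957H', 'P774K', 'S190K']
Accumulating mutations along path to Lambda:
  At Beta: gained [] -> total []
  At Gamma: gained ['S190K', 'E714K', 'L957H'] -> total ['E714K', 'L957H', 'S190K']
  At Theta: gained ['A376Y', 'P774K'] -> total ['A376Y', 'E714K', 'L957H', 'P774K', 'S190K']
  At Lambda: gained ['E183C'] -> total ['A376Y', 'E183C', 'E714K', 'L957H', 'P774K', 'S190K']
Mutations(Lambda) = ['A376Y', 'E183C', 'E714K', 'L957H', 'P774K', 'S190K']
Intersection: ['A376Y', 'C420I', 'E183C', 'E714K', 'L957H', 'P774K', 'S190K'] ∩ ['A376Y', 'E183C', 'E714K', 'L957H', 'P774K', 'S190K'] = ['A376Y', 'E183C', 'E714K', 'L957H', 'P774K', 'S190K']

Answer: A376Y,E183C,E714K,L957H,P774K,S190K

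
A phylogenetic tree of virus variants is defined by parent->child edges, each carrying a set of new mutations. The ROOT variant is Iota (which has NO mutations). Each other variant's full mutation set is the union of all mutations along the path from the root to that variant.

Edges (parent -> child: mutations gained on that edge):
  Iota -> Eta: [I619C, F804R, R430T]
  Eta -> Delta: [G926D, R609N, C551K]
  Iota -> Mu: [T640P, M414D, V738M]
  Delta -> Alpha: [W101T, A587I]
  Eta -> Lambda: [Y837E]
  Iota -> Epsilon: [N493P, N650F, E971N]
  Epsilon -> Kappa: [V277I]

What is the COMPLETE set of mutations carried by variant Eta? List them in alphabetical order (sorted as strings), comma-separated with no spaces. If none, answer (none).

Answer: F804R,I619C,R430T

Derivation:
At Iota: gained [] -> total []
At Eta: gained ['I619C', 'F804R', 'R430T'] -> total ['F804R', 'I619C', 'R430T']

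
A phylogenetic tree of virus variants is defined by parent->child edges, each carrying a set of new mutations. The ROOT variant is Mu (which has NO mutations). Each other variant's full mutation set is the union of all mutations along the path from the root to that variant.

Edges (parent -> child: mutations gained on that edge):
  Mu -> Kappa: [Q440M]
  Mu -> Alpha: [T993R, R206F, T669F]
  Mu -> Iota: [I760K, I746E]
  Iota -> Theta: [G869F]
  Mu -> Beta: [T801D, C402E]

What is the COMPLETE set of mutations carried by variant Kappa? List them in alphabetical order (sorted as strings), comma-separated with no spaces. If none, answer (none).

At Mu: gained [] -> total []
At Kappa: gained ['Q440M'] -> total ['Q440M']

Answer: Q440M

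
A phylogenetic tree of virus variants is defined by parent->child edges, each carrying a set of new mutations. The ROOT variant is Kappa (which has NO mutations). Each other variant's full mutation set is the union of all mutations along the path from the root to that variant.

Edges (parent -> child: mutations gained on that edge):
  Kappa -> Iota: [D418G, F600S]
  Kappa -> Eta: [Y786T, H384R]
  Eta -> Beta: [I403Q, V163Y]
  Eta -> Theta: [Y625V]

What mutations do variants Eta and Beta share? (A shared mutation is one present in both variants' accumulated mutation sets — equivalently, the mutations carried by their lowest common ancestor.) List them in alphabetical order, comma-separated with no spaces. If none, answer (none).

Accumulating mutations along path to Eta:
  At Kappa: gained [] -> total []
  At Eta: gained ['Y786T', 'H384R'] -> total ['H384R', 'Y786T']
Mutations(Eta) = ['H384R', 'Y786T']
Accumulating mutations along path to Beta:
  At Kappa: gained [] -> total []
  At Eta: gained ['Y786T', 'H384R'] -> total ['H384R', 'Y786T']
  At Beta: gained ['I403Q', 'V163Y'] -> total ['H384R', 'I403Q', 'V163Y', 'Y786T']
Mutations(Beta) = ['H384R', 'I403Q', 'V163Y', 'Y786T']
Intersection: ['H384R', 'Y786T'] ∩ ['H384R', 'I403Q', 'V163Y', 'Y786T'] = ['H384R', 'Y786T']

Answer: H384R,Y786T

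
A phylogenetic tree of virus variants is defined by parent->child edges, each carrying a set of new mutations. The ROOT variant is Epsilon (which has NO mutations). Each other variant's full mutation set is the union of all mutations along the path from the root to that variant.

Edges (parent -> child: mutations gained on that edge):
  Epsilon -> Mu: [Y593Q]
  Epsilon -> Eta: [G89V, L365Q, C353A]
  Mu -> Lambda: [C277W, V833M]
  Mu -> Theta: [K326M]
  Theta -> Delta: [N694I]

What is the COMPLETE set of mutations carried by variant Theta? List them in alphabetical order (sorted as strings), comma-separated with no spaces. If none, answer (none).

At Epsilon: gained [] -> total []
At Mu: gained ['Y593Q'] -> total ['Y593Q']
At Theta: gained ['K326M'] -> total ['K326M', 'Y593Q']

Answer: K326M,Y593Q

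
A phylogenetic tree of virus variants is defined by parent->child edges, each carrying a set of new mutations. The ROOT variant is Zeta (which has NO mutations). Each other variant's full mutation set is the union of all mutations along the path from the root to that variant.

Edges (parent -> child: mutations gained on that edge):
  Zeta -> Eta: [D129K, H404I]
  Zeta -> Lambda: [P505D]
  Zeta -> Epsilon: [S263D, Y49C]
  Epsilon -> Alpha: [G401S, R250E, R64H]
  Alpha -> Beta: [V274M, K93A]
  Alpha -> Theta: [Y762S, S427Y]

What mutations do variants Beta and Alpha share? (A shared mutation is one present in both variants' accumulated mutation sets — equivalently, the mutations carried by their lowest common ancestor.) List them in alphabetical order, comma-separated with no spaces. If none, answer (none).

Answer: G401S,R250E,R64H,S263D,Y49C

Derivation:
Accumulating mutations along path to Beta:
  At Zeta: gained [] -> total []
  At Epsilon: gained ['S263D', 'Y49C'] -> total ['S263D', 'Y49C']
  At Alpha: gained ['G401S', 'R250E', 'R64H'] -> total ['G401S', 'R250E', 'R64H', 'S263D', 'Y49C']
  At Beta: gained ['V274M', 'K93A'] -> total ['G401S', 'K93A', 'R250E', 'R64H', 'S263D', 'V274M', 'Y49C']
Mutations(Beta) = ['G401S', 'K93A', 'R250E', 'R64H', 'S263D', 'V274M', 'Y49C']
Accumulating mutations along path to Alpha:
  At Zeta: gained [] -> total []
  At Epsilon: gained ['S263D', 'Y49C'] -> total ['S263D', 'Y49C']
  At Alpha: gained ['G401S', 'R250E', 'R64H'] -> total ['G401S', 'R250E', 'R64H', 'S263D', 'Y49C']
Mutations(Alpha) = ['G401S', 'R250E', 'R64H', 'S263D', 'Y49C']
Intersection: ['G401S', 'K93A', 'R250E', 'R64H', 'S263D', 'V274M', 'Y49C'] ∩ ['G401S', 'R250E', 'R64H', 'S263D', 'Y49C'] = ['G401S', 'R250E', 'R64H', 'S263D', 'Y49C']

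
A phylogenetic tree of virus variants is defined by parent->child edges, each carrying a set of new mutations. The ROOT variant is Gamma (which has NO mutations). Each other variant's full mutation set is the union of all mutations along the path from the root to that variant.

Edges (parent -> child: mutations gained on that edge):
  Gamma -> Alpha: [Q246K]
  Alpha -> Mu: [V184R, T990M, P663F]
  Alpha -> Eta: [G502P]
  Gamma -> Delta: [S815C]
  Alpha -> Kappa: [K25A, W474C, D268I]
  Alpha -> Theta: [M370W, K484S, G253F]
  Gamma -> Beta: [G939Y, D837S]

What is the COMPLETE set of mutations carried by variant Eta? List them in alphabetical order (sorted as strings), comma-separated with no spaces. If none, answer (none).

At Gamma: gained [] -> total []
At Alpha: gained ['Q246K'] -> total ['Q246K']
At Eta: gained ['G502P'] -> total ['G502P', 'Q246K']

Answer: G502P,Q246K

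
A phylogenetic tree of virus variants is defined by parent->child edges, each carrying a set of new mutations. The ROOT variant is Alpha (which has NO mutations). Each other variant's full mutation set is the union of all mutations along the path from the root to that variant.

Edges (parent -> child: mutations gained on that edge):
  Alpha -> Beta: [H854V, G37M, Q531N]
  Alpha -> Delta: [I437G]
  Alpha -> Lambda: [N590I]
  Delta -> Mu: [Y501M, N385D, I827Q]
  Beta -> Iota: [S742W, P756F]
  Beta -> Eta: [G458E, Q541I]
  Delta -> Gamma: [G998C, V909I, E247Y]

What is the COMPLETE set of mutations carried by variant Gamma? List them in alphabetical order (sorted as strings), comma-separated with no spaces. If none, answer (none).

At Alpha: gained [] -> total []
At Delta: gained ['I437G'] -> total ['I437G']
At Gamma: gained ['G998C', 'V909I', 'E247Y'] -> total ['E247Y', 'G998C', 'I437G', 'V909I']

Answer: E247Y,G998C,I437G,V909I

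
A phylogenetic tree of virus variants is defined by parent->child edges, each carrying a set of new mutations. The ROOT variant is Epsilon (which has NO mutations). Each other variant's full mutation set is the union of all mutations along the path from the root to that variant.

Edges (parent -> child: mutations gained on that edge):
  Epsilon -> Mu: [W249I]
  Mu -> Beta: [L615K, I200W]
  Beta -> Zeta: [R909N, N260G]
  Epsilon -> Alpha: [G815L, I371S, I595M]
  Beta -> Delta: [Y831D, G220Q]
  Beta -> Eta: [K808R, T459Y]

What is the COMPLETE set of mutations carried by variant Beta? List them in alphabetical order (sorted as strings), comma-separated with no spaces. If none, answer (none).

Answer: I200W,L615K,W249I

Derivation:
At Epsilon: gained [] -> total []
At Mu: gained ['W249I'] -> total ['W249I']
At Beta: gained ['L615K', 'I200W'] -> total ['I200W', 'L615K', 'W249I']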